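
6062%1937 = 251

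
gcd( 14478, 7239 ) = 7239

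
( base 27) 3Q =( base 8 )153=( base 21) 52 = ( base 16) 6B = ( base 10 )107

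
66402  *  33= 2191266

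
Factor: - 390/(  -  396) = 65/66 = 2^( - 1)*3^( - 1 )*5^1*11^ (- 1 )*13^1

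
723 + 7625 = 8348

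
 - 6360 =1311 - 7671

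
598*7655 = 4577690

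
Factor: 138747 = 3^1*7^1*6607^1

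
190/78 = 95/39 = 2.44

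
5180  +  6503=11683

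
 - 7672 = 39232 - 46904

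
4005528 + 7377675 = 11383203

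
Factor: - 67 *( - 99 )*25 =3^2 * 5^2*11^1*67^1 = 165825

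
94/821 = 94/821 = 0.11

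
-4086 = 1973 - 6059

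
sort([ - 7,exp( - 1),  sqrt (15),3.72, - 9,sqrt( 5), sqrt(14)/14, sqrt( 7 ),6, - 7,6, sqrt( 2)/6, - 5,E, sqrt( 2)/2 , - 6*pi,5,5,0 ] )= [ - 6 * pi, - 9, - 7, - 7, - 5,0, sqrt(2)/6, sqrt( 14)/14, exp( - 1 ),sqrt(2)/2,sqrt( 5 ), sqrt( 7), E,3.72,sqrt(15 ), 5 , 5,6,6 ]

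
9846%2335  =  506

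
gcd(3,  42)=3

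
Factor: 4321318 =2^1*41^1 * 151^1*349^1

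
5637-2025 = 3612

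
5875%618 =313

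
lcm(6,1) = 6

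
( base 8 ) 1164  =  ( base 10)628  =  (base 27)N7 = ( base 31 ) k8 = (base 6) 2524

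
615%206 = 203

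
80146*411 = 32940006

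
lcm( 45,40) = 360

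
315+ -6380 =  - 6065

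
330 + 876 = 1206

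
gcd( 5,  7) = 1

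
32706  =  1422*23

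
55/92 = 55/92 = 0.60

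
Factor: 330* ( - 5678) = -2^2* 3^1*5^1 * 11^1*17^1 * 167^1 = - 1873740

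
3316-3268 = 48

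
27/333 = 3/37  =  0.08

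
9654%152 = 78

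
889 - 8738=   -  7849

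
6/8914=3/4457=0.00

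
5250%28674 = 5250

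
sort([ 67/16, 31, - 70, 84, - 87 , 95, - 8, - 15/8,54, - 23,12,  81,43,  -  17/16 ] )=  [ - 87,-70, - 23, - 8 , - 15/8, - 17/16,  67/16, 12,31 , 43, 54,81, 84,95]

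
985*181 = 178285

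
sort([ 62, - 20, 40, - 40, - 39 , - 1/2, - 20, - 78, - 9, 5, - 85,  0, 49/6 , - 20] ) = [ - 85, - 78, - 40, - 39, - 20,  -  20, - 20, - 9, - 1/2, 0, 5,49/6, 40,62] 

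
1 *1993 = 1993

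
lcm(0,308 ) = 0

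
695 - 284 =411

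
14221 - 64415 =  - 50194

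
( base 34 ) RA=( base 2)1110100000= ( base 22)1K4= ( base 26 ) 19i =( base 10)928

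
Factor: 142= 2^1 *71^1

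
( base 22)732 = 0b110110000000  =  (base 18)AC0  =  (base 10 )3456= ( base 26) 52O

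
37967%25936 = 12031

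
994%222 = 106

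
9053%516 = 281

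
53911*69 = 3719859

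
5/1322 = 5/1322 = 0.00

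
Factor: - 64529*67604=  - 2^2*173^1*373^1*16901^1 = - 4362418516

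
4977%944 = 257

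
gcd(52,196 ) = 4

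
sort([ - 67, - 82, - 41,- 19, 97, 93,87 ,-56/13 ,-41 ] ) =[ - 82,  -  67,-41 , - 41, - 19, - 56/13,87,93, 97] 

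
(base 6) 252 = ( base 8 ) 150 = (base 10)104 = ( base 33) 35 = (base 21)4K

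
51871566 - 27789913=24081653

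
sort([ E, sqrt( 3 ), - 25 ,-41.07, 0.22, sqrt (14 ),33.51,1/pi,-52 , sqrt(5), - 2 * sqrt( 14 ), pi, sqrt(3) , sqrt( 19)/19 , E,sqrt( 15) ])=[ - 52, - 41.07 ,-25,-2*sqrt( 14), 0.22, sqrt( 19 ) /19, 1/pi, sqrt(3 ), sqrt(3), sqrt( 5),E, E, pi,sqrt( 14),sqrt( 15 ),  33.51] 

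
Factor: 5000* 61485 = 2^3*3^1*5^5 * 4099^1=307425000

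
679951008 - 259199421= 420751587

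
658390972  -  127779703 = 530611269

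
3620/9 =402 + 2/9 = 402.22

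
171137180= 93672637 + 77464543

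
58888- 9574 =49314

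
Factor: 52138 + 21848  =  73986=2^1*3^1  *11^1*19^1*59^1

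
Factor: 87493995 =3^2*5^1*1944311^1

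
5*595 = 2975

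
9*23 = 207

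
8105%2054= 1943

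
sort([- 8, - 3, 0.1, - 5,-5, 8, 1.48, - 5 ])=[ - 8, - 5, - 5, - 5, - 3,0.1, 1.48,8]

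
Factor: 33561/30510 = 11/10 = 2^( - 1)*5^( - 1 )*11^1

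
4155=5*831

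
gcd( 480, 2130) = 30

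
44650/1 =44650  =  44650.00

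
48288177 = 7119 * 6783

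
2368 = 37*64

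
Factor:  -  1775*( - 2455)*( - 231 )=  -  1006611375 = - 3^1*5^3*7^1*11^1 *71^1*491^1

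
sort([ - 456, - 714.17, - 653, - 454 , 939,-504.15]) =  [ - 714.17,  -  653,-504.15, - 456, - 454 , 939 ] 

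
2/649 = 2/649 = 0.00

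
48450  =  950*51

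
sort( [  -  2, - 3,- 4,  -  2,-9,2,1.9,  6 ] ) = [-9,  -  4, - 3,-2, - 2, 1.9,2, 6]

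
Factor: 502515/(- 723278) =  - 585/842= -2^(  -  1) * 3^2*5^1*  13^1*421^( - 1 )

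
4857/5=971+2/5=971.40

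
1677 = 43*39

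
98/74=1+12/37 = 1.32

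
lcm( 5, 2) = 10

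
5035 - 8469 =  - 3434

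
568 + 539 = 1107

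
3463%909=736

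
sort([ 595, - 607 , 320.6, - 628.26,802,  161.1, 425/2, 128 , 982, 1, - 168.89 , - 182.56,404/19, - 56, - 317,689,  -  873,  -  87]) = [-873, - 628.26, - 607, - 317, - 182.56, - 168.89,- 87,- 56,1 , 404/19 , 128,  161.1,425/2,  320.6, 595,689,802,982] 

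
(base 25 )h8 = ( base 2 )110110001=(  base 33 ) D4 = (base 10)433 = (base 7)1156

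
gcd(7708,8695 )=47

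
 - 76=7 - 83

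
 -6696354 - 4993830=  - 11690184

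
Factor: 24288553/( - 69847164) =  - 2^( -2)*3^ ( - 3 )*61^1 *151^( - 1 ) * 439^1*907^1 * 4283^ ( - 1)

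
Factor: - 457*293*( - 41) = 41^1*293^1*457^1 = 5489941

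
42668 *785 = 33494380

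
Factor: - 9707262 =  - 2^1*3^1*71^1*22787^1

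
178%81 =16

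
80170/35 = 2290 + 4/7 =2290.57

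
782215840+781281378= 1563497218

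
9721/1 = 9721  =  9721.00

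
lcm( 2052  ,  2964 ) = 26676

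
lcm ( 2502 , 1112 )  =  10008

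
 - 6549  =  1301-7850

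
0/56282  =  0 = 0.00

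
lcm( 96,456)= 1824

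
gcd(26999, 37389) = 1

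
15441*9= 138969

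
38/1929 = 38/1929 = 0.02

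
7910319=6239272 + 1671047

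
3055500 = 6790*450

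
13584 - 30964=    - 17380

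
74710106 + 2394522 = 77104628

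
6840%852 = 24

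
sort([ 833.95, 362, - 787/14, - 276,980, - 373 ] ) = [ - 373, - 276 , - 787/14,362,833.95,980] 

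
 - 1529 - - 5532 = 4003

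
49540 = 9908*5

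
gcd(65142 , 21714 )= 21714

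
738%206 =120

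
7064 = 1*7064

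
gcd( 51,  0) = 51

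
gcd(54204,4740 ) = 12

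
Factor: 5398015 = 5^1*7^1* 154229^1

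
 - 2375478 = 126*( - 18853 )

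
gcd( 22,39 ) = 1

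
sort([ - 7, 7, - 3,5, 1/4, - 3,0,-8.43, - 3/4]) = [ -8.43  , - 7, - 3, - 3 ,-3/4,  0,1/4,5, 7]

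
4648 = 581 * 8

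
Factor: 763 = 7^1*109^1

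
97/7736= 97/7736 = 0.01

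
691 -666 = 25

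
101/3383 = 101/3383  =  0.03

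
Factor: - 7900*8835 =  - 2^2 *3^1*5^3*19^1*31^1*79^1 = - 69796500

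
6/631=6/631 = 0.01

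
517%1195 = 517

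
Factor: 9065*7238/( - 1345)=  - 13122494/269  =  - 2^1 * 7^3 * 11^1*37^1*47^1*269^(-1 )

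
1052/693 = 1 + 359/693 = 1.52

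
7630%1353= 865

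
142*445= 63190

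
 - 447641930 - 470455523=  - 918097453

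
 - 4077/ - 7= 4077/7 = 582.43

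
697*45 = 31365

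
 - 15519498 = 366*( - 42403)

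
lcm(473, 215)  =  2365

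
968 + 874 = 1842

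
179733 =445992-266259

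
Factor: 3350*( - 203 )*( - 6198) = 2^2*3^1*5^2*7^1 * 29^1*67^1*1033^1 = 4214949900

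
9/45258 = 3/15086 = 0.00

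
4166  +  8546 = 12712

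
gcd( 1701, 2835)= 567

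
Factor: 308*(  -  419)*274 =-35360248 = -2^3*7^1*11^1 * 137^1 * 419^1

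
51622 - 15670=35952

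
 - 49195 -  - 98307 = 49112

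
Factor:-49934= - 2^1*24967^1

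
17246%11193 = 6053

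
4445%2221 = 3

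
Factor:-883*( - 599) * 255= 3^1*5^1*17^1*599^1*883^1 = 134873835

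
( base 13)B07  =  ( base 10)1866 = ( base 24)35i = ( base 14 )974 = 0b11101001010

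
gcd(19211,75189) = 1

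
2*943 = 1886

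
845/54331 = 845/54331 = 0.02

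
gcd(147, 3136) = 49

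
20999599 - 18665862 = 2333737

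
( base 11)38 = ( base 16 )29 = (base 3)1112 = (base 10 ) 41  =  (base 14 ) 2D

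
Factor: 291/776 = 3/8 =2^(- 3)*3^1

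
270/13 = 270/13 = 20.77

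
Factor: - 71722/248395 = -2^1*5^( - 1)*109^1*151^(-1 )=- 218/755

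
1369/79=17 +26/79 = 17.33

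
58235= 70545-12310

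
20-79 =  - 59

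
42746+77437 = 120183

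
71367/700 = 71367/700=101.95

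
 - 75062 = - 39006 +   -  36056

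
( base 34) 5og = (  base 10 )6612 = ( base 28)8C4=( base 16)19D4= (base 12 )39B0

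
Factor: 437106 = 2^1 * 3^1*263^1*277^1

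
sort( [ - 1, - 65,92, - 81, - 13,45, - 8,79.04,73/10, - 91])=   [  -  91, - 81, - 65, - 13, - 8, - 1,73/10, 45 , 79.04,92 ] 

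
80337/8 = 10042+1/8 = 10042.12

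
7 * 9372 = 65604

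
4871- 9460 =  - 4589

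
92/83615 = 92/83615 = 0.00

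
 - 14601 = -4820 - 9781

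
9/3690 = 1/410 = 0.00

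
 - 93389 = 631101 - 724490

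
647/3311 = 647/3311 = 0.20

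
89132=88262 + 870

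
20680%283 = 21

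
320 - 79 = 241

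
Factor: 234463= 234463^1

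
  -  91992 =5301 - 97293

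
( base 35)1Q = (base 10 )61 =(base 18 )37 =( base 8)75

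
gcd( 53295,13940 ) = 85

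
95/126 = 95/126 = 0.75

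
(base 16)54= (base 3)10010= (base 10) 84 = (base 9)103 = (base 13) 66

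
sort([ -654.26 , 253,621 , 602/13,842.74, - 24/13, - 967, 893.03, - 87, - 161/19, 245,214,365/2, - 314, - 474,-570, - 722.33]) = [ - 967,-722.33, - 654.26,-570,-474, - 314,-87, -161/19, - 24/13, 602/13,365/2 , 214, 245,253, 621,842.74 , 893.03]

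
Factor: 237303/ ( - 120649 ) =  - 297/151 = -  3^3* 11^1*151^ (-1) 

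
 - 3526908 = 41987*(-84)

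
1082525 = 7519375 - 6436850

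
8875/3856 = 2 + 1163/3856   =  2.30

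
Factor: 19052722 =2^1*13^2*56369^1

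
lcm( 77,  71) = 5467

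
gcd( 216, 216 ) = 216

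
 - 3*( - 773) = 2319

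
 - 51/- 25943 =51/25943 = 0.00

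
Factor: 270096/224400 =331/275 = 5^( - 2) * 11^(-1) * 331^1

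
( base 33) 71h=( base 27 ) ae5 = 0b1110111111001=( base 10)7673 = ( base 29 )93h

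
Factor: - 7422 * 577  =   - 2^1*3^1*577^1*1237^1  =  -4282494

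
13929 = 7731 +6198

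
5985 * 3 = 17955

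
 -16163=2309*(  -  7)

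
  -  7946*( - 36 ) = 286056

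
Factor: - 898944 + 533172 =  - 365772= - 2^2*3^1*11^1*17^1*163^1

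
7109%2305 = 194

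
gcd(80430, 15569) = 1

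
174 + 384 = 558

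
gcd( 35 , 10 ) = 5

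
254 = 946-692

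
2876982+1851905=4728887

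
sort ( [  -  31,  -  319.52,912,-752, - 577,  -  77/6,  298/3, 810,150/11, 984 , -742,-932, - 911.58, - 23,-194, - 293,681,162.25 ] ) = [ - 932,-911.58, - 752, - 742,  -  577, - 319.52,-293 , - 194,- 31,-23,-77/6, 150/11,298/3,162.25,681,810,912,984 ] 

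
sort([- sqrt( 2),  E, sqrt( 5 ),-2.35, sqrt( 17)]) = [-2.35, - sqrt( 2),  sqrt( 5),  E,sqrt (17)] 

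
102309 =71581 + 30728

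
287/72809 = 287/72809=0.00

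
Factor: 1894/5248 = 2^( - 6)*41^( - 1)*947^1 = 947/2624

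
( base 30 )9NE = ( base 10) 8804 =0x2264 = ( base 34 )7KW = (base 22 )I44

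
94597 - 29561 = 65036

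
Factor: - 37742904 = - 2^3*3^2*  113^1* 4639^1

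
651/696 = 217/232 = 0.94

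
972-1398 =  - 426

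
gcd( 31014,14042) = 2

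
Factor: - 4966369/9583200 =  -2^( - 5)*3^ ( - 2)*5^(  -  2)*11^(  -  3 )*337^1*14737^1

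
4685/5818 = 4685/5818 = 0.81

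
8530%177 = 34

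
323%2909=323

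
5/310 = 1/62 = 0.02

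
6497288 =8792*739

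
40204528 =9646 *4168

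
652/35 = 652/35=18.63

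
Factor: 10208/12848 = 58/73 =2^1 * 29^1*73^ ( - 1 )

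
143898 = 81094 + 62804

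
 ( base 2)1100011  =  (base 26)3l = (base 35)2t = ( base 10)99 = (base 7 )201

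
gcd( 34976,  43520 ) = 32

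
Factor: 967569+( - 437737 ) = 529832 = 2^3*103^1*643^1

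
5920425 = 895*6615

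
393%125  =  18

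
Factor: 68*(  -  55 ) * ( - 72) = 2^5*3^2 * 5^1 * 11^1*17^1 = 269280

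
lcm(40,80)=80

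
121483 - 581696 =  - 460213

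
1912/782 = 956/391   =  2.45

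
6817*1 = 6817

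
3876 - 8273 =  - 4397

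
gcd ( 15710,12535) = 5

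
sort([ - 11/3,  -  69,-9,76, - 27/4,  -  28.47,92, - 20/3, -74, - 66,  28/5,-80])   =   [- 80,  -  74, - 69, - 66, -28.47, - 9, - 27/4,  -  20/3,-11/3, 28/5, 76, 92]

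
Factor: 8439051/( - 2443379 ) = -3^1*43^1 *479^(-1 )*5101^( - 1 )*65419^1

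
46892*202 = 9472184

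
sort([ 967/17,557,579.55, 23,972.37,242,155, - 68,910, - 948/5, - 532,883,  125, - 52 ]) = [ - 532, - 948/5, - 68, - 52,23, 967/17,125,155,242, 557,579.55,883,910,972.37]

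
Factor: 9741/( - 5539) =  - 51/29 = - 3^1 * 17^1*29^( - 1 )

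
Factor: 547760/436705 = 2^4*41^1*523^( - 1) = 656/523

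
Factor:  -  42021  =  - 3^2  *7^1*23^1 * 29^1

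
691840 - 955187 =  - 263347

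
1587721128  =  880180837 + 707540291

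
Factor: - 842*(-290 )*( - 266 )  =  - 64951880 = -2^3*5^1*7^1 * 19^1 *29^1*421^1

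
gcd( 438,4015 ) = 73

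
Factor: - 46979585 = - 5^1*17^1*439^1*1259^1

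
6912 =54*128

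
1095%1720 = 1095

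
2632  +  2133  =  4765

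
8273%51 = 11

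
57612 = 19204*3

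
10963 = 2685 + 8278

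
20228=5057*4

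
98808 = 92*1074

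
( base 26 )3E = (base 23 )40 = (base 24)3k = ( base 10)92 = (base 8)134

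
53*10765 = 570545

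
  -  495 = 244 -739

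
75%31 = 13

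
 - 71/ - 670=71/670=0.11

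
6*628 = 3768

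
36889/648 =56 + 601/648 = 56.93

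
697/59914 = 697/59914= 0.01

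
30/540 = 1/18  =  0.06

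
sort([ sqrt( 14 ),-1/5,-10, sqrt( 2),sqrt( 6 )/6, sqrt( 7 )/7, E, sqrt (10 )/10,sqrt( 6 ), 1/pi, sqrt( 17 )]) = [-10 , - 1/5, sqrt( 10) /10,  1/pi, sqrt ( 7 ) /7, sqrt (6 ) /6, sqrt( 2),sqrt(6 ),E,sqrt(14 ), sqrt( 17)] 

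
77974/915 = 77974/915 = 85.22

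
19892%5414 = 3650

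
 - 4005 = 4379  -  8384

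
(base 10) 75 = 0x4B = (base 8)113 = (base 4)1023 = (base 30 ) 2f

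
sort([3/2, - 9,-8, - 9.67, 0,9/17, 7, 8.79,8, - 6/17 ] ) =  [ - 9.67, - 9, - 8, - 6/17,0 , 9/17, 3/2, 7, 8, 8.79 ]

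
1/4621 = 1/4621 = 0.00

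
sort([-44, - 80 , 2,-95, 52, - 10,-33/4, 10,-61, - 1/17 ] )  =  [ - 95, - 80,- 61,-44, - 10, -33/4,-1/17, 2,  10,52] 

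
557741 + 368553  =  926294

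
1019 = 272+747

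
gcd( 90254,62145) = 1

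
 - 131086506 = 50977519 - 182064025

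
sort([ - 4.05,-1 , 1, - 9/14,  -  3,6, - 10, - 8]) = [ - 10, - 8, - 4.05, - 3, - 1, - 9/14,1,6] 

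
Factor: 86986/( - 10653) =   -  2^1*3^ (-1)*23^1 * 31^1*53^( - 1 )*61^1*67^( - 1) 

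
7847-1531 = 6316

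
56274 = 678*83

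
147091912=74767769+72324143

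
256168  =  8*32021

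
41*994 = 40754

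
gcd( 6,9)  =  3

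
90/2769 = 30/923 = 0.03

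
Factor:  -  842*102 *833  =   - 2^2*3^1*7^2*17^2*421^1 = -71541372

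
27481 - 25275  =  2206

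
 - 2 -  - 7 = 5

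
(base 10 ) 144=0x90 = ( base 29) 4s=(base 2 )10010000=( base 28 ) 54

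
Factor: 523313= 7^1*74759^1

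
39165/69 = 567+ 14/23 = 567.61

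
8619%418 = 259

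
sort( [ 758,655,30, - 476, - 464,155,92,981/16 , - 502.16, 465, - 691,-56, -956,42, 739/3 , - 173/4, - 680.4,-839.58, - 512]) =[ - 956, - 839.58,  -  691, - 680.4, - 512,-502.16, - 476 , - 464,-56, - 173/4,  30,42, 981/16, 92,155,739/3,  465, 655,758]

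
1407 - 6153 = -4746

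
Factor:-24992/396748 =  - 8/127 = - 2^3*127^( - 1) 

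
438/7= 438/7= 62.57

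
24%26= 24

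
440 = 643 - 203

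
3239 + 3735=6974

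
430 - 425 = 5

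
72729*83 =6036507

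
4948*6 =29688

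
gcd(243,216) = 27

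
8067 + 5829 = 13896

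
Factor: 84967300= 2^2 * 5^2* 11^1*77243^1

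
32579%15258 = 2063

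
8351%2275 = 1526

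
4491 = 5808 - 1317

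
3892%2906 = 986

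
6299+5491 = 11790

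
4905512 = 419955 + 4485557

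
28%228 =28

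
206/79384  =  103/39692 = 0.00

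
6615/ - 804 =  - 2205/268 = - 8.23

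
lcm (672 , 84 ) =672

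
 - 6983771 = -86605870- - 79622099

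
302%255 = 47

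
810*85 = 68850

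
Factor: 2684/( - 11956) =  - 7^( - 2) * 11^1= -11/49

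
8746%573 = 151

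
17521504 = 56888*308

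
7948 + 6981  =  14929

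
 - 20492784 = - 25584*801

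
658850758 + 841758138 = 1500608896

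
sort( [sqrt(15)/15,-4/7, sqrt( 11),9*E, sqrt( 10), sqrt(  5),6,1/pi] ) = [-4/7,sqrt(15 ) /15,1/pi , sqrt(5), sqrt(10), sqrt( 11),  6, 9*E ]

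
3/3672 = 1/1224 = 0.00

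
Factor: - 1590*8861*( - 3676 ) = 51791127240= 2^3*3^1*5^1*  53^1* 919^1*  8861^1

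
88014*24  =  2112336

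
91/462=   13/66= 0.20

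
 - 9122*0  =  0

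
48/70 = 24/35=0.69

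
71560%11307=3718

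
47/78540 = 47/78540 = 0.00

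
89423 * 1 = 89423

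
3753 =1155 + 2598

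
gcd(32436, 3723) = 51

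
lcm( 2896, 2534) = 20272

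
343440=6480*53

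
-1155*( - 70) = 80850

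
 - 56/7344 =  - 7/918 = - 0.01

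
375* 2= 750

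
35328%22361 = 12967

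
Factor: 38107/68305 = 53/95 = 5^( - 1) * 19^(-1)*53^1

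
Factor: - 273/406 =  - 2^( - 1)*3^1 * 13^1 * 29^(  -  1) = - 39/58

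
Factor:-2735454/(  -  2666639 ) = 2^1 * 3^1*29^1 * 47^(-1 ) * 79^1* 199^1*56737^(-1)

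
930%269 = 123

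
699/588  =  233/196 = 1.19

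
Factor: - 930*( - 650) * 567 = 342751500  =  2^2*3^5*5^3 * 7^1 * 13^1 * 31^1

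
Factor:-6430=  - 2^1*5^1*643^1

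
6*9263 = 55578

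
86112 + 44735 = 130847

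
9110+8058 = 17168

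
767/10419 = 767/10419 = 0.07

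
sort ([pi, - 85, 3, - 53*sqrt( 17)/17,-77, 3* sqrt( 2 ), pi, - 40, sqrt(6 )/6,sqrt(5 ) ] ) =[ - 85,- 77 , - 40,  -  53 * sqrt( 17) /17 , sqrt(6) /6 , sqrt( 5),3 , pi,pi, 3*sqrt(2) ] 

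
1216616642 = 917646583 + 298970059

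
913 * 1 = 913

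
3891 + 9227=13118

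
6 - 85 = - 79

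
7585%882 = 529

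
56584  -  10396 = 46188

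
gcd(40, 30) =10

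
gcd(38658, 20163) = 3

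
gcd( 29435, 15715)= 35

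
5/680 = 1/136 = 0.01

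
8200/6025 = 1 + 87/241  =  1.36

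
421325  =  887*475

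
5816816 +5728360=11545176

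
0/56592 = 0 = 0.00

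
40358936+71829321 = 112188257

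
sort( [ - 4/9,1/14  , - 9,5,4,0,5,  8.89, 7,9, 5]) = [ - 9, - 4/9 , 0,1/14  ,  4, 5,5,5,7, 8.89, 9] 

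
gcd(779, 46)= 1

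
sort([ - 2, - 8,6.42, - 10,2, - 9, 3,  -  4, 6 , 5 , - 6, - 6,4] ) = [ - 10, - 9, - 8, -6,-6, - 4, - 2, 2, 3, 4, 5, 6, 6.42 ] 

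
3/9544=3/9544 = 0.00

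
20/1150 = 2/115 = 0.02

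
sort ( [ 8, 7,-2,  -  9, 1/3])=[-9, - 2 , 1/3,7,8] 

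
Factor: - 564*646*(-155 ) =2^3* 3^1*5^1 * 17^1*19^1 * 31^1*47^1 = 56473320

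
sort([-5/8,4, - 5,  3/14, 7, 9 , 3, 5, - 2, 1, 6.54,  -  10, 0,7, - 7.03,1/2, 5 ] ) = [ - 10, - 7.03, - 5, - 2, - 5/8,0,3/14,1/2,1,  3,4 , 5, 5,6.54 , 7, 7,9] 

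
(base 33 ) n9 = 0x300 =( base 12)540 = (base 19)228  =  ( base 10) 768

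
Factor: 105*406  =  2^1*3^1*5^1*7^2*29^1 =42630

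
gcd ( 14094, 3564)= 162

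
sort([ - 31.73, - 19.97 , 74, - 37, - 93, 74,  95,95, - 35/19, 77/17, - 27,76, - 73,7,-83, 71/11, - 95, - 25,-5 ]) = [ - 95, - 93,-83, - 73 , - 37, - 31.73, - 27, - 25 ,-19.97,  -  5, - 35/19, 77/17,71/11,7, 74,74, 76,95,95] 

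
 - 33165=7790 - 40955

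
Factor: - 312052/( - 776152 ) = 353/878  =  2^( - 1)*353^1  *439^(-1 ) 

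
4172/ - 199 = - 21 +7/199 = - 20.96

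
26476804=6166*4294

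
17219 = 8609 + 8610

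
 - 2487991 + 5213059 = 2725068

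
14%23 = 14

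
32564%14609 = 3346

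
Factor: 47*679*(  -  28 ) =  - 2^2*7^2*47^1*97^1 = - 893564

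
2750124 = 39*70516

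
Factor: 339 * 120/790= 2^2 * 3^2 * 79^ (  -  1 )*113^1 = 4068/79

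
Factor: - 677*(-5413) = 677^1 * 5413^1=3664601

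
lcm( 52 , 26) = 52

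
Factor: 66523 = 66523^1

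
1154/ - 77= - 1154/77= - 14.99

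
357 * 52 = 18564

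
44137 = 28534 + 15603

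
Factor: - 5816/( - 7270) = 2^2 *5^ ( - 1 ) = 4/5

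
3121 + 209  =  3330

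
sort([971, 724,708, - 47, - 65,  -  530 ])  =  [ - 530,  -  65, - 47,708,724,971 ]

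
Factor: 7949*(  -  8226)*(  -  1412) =2^3*3^2*353^1*457^1*7949^1 = 92328525288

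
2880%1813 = 1067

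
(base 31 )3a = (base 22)4f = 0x67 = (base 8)147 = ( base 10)103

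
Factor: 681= 3^1*227^1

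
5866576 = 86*68216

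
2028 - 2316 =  - 288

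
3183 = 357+2826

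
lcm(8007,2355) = 40035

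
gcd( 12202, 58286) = 2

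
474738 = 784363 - 309625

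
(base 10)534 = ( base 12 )386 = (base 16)216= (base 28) J2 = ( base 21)149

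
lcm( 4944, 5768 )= 34608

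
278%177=101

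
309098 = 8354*37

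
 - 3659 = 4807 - 8466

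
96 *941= 90336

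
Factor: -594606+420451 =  - 174155 = -  5^1 * 61^1 * 571^1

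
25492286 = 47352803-21860517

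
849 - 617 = 232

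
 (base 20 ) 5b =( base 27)43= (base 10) 111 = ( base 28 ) 3r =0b1101111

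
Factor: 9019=29^1*311^1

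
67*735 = 49245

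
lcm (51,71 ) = 3621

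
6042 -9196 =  - 3154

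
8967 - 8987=- 20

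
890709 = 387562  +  503147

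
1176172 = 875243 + 300929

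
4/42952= 1/10738 =0.00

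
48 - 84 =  - 36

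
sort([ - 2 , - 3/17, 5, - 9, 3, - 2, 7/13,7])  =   [-9 , - 2, - 2, - 3/17,  7/13 , 3, 5, 7 ] 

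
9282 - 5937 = 3345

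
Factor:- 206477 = - 206477^1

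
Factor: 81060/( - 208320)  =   - 2^(- 4)*31^( - 1) * 193^1 = - 193/496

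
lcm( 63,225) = 1575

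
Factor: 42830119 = 42830119^1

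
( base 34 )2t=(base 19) 52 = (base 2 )1100001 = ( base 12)81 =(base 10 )97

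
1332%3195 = 1332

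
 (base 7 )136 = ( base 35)26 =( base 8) 114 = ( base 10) 76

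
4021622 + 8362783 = 12384405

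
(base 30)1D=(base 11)3a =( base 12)37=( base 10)43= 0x2b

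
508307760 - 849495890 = -341188130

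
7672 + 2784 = 10456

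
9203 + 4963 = 14166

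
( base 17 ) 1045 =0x137a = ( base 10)4986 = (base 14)1B62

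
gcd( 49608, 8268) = 8268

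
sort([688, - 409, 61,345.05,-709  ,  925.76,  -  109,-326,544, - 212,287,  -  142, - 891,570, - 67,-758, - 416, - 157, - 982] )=[ - 982, - 891, - 758, - 709,-416,-409, - 326,-212, - 157, - 142, - 109,-67,61,287 , 345.05, 544,570,  688, 925.76 ] 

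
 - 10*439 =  - 4390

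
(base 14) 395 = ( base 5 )10334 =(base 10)719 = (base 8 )1317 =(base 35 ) KJ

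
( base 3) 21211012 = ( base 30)6A2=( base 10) 5702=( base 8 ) 13106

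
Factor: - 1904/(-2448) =3^(-2) * 7^1 = 7/9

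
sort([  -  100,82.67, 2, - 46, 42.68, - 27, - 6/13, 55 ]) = [ - 100, - 46,-27, -6/13, 2, 42.68,55, 82.67]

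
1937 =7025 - 5088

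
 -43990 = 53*(-830)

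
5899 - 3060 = 2839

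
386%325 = 61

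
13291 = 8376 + 4915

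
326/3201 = 326/3201 = 0.10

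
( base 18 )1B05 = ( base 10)9401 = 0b10010010111001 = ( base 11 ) 7077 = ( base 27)co5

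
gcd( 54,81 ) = 27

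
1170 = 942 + 228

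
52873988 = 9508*5561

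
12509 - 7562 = 4947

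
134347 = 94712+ 39635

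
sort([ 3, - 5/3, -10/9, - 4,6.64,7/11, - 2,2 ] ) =[-4, - 2,  -  5/3, - 10/9 , 7/11, 2,3,6.64] 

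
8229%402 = 189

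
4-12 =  - 8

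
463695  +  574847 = 1038542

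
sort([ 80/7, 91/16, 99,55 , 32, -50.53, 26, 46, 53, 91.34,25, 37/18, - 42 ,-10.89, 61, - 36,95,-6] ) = [ - 50.53,  -  42 , - 36, - 10.89 ,  -  6, 37/18,91/16,80/7,25, 26, 32, 46, 53,55,61,91.34,95, 99]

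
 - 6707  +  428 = - 6279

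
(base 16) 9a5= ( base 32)2d5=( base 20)639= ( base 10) 2469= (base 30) 2M9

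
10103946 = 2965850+7138096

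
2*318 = 636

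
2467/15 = 164 + 7/15 = 164.47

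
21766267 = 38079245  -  16312978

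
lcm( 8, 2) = 8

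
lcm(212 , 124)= 6572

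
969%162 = 159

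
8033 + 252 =8285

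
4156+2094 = 6250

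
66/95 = 66/95 = 0.69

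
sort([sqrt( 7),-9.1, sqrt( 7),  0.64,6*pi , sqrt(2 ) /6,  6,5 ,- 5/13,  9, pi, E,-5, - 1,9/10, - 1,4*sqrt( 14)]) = [ - 9.1,-5, - 1, - 1, - 5/13, sqrt(2 )/6,0.64, 9/10,sqrt( 7), sqrt ( 7 ),E,  pi,  5,  6, 9,4*sqrt( 14),  6*pi]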